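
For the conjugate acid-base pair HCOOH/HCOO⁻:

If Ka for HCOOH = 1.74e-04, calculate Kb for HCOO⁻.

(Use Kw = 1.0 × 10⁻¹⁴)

For a conjugate pair Ka × Kb = Kw, so Kb = Kw/Ka = 1.0 × 10⁻¹⁴ / 1.74e-04 = 5.75e-11.

K_b = 5.75e-11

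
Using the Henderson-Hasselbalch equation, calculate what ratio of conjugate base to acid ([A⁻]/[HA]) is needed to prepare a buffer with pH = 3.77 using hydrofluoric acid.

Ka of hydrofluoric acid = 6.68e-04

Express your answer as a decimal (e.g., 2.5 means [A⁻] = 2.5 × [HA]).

pKa = -log(6.68e-04) = 3.1752. pH = pKa + log([A⁻]/[HA]), so log([A⁻]/[HA]) = pH − pKa = 3.77 − 3.1752 = 0.5948. [A⁻]/[HA] = 10^(0.5948) = 3.93

[A⁻]/[HA] = 3.93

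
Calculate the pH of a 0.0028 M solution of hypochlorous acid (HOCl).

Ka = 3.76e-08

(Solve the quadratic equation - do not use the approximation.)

x² + Ka×x - Ka×C = 0. Using quadratic formula: [H⁺] = 1.0242e-05

pH = 4.99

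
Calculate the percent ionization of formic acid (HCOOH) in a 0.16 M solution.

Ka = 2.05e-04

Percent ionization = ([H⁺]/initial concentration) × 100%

Using Ka equilibrium: x² + Ka×x - Ka×C = 0. Solving: [H⁺] = 5.6255e-03. Percent = (5.6255e-03/0.16) × 100

Percent ionization = 3.52%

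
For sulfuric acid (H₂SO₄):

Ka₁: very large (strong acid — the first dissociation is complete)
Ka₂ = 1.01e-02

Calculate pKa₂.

pKa₂ = -log(Ka₂) = -log(1.01e-02) = 2.00.

pK_{a2} = 2.00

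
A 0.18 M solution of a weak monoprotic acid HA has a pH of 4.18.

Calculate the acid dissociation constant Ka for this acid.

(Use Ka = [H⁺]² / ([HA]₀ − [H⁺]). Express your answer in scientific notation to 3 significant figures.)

[H⁺] = 10^(−pH) = 10^(−4.18) = 6.607e-05 M. For HA ⇌ H⁺ + A⁻, Ka = [H⁺][A⁻]/[HA] = [H⁺]² / ([HA]₀ − [H⁺]) = (6.607e-05)² / (0.18 − 6.607e-05) = 2.43e-08.

K_a = 2.43e-08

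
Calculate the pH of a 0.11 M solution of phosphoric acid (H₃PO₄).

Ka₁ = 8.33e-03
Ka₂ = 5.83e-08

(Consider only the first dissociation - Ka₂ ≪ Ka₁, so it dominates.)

First dissociation dominates. From Ka₁ = [H⁺][HA⁻]/[H₂A], x² + Ka₁·x − Ka₁·C = 0 with C = 0.11 M and Ka₁ = 8.33e-03. Solving: [H⁺] = (−Ka₁ + √(Ka₁² + 4·Ka₁·C)) / 2 = 2.6391e-02 M. pH = -log(2.6391e-02) = 1.58.

pH = 1.58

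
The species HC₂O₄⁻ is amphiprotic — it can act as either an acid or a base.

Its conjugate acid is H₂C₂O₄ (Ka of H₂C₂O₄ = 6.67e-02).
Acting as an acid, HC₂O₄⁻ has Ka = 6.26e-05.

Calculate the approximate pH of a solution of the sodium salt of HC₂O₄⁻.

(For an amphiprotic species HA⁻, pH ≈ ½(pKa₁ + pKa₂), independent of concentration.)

pKa₁ = -log(6.67e-02) = 1.18; pKa₂ = -log(6.26e-05) = 4.20. For an amphiprotic species, pH ≈ ½(pKa₁ + pKa₂) = ½(1.18 + 4.20) = 2.69.

pH = 2.69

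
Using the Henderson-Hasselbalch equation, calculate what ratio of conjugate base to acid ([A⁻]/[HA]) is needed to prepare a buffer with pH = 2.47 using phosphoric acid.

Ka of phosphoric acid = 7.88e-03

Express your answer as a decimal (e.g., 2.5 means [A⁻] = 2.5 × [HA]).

pKa = -log(7.88e-03) = 2.1035. pH = pKa + log([A⁻]/[HA]), so log([A⁻]/[HA]) = pH − pKa = 2.47 − 2.1035 = 0.3665. [A⁻]/[HA] = 10^(0.3665) = 2.33

[A⁻]/[HA] = 2.33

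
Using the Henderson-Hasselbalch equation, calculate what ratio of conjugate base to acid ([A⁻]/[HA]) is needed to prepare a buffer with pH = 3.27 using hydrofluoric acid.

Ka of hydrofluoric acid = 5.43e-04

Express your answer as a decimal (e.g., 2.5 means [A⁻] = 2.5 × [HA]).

pKa = -log(5.43e-04) = 3.2652. pH = pKa + log([A⁻]/[HA]), so log([A⁻]/[HA]) = pH − pKa = 3.27 − 3.2652 = 0.0048. [A⁻]/[HA] = 10^(0.0048) = 1.01

[A⁻]/[HA] = 1.01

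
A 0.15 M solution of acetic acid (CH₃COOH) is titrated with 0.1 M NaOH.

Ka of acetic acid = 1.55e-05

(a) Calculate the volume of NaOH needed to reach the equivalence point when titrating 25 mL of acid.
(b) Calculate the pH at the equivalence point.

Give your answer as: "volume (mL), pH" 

moles acid = 0.15 × 25/1000 = 0.00375 mol; V_base = moles/0.1 × 1000 = 37.5 mL. At equivalence only the conjugate base is present: [A⁻] = 0.00375/0.062 = 6.0000e-02 M. Kb = Kw/Ka = 6.45e-10; [OH⁻] = √(Kb × [A⁻]) = 6.2217e-06; pOH = 5.21; pH = 14 - pOH = 8.79.

V = 37.5 mL, pH = 8.79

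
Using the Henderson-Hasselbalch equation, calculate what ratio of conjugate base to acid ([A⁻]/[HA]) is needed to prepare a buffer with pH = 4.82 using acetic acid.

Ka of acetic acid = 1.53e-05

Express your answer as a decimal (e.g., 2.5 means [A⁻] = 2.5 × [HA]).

pKa = -log(1.53e-05) = 4.8153. pH = pKa + log([A⁻]/[HA]), so log([A⁻]/[HA]) = pH − pKa = 4.82 − 4.8153 = 0.0047. [A⁻]/[HA] = 10^(0.0047) = 1.01

[A⁻]/[HA] = 1.01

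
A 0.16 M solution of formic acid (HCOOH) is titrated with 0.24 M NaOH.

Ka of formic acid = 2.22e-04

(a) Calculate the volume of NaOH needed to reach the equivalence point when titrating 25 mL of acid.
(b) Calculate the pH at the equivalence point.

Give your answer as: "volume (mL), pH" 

moles acid = 0.16 × 25/1000 = 0.004 mol; V_base = moles/0.24 × 1000 = 16.7 mL. At equivalence only the conjugate base is present: [A⁻] = 0.004/0.042 = 9.6000e-02 M. Kb = Kw/Ka = 4.50e-11; [OH⁻] = √(Kb × [A⁻]) = 2.0795e-06; pOH = 5.68; pH = 14 - pOH = 8.32.

V = 16.7 mL, pH = 8.32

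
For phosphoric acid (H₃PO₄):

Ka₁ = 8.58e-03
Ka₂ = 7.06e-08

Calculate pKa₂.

pKa₂ = -log(Ka₂) = -log(7.06e-08) = 7.15.

pK_{a2} = 7.15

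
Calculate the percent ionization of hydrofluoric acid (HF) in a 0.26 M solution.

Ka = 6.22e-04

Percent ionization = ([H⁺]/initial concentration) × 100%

Using Ka equilibrium: x² + Ka×x - Ka×C = 0. Solving: [H⁺] = 1.2410e-02. Percent = (1.2410e-02/0.26) × 100

Percent ionization = 4.77%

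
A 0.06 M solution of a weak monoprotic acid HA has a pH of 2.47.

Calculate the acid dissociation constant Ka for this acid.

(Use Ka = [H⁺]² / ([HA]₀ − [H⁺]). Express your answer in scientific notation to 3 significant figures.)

[H⁺] = 10^(−pH) = 10^(−2.47) = 3.388e-03 M. For HA ⇌ H⁺ + A⁻, Ka = [H⁺][A⁻]/[HA] = [H⁺]² / ([HA]₀ − [H⁺]) = (3.388e-03)² / (0.06 − 3.388e-03) = 2.03e-04.

K_a = 2.03e-04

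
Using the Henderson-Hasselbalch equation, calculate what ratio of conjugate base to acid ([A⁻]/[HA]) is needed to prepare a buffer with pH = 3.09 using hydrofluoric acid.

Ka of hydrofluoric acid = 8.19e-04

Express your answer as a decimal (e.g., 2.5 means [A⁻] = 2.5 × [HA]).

pKa = -log(8.19e-04) = 3.0867. pH = pKa + log([A⁻]/[HA]), so log([A⁻]/[HA]) = pH − pKa = 3.09 − 3.0867 = 0.0033. [A⁻]/[HA] = 10^(0.0033) = 1.01

[A⁻]/[HA] = 1.01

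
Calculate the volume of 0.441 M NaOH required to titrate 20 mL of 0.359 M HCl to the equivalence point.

At equivalence: moles acid = moles base. moles HCl = 0.359 × 20/1000 = 0.00718 mol. V_base = moles / 0.441 × 1000 = 16.3 mL.

V_{base} = 16.3 mL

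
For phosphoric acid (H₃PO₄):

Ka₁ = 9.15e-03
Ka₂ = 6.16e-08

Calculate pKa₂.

pKa₂ = -log(Ka₂) = -log(6.16e-08) = 7.21.

pK_{a2} = 7.21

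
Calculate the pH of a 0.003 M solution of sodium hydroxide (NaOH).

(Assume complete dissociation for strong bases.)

[OH⁻] = 0.003 M for strong base. pOH = -log[OH⁻] = 2.52, pH = 14 - pOH

pH = 11.48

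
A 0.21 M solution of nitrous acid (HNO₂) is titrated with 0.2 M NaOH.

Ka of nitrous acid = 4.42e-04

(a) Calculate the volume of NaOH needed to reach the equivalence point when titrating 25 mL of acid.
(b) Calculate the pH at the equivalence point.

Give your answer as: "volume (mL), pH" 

moles acid = 0.21 × 25/1000 = 0.00525 mol; V_base = moles/0.2 × 1000 = 26.2 mL. At equivalence only the conjugate base is present: [A⁻] = 0.00525/0.051 = 1.0244e-01 M. Kb = Kw/Ka = 2.26e-11; [OH⁻] = √(Kb × [A⁻]) = 1.5224e-06; pOH = 5.82; pH = 14 - pOH = 8.18.

V = 26.2 mL, pH = 8.18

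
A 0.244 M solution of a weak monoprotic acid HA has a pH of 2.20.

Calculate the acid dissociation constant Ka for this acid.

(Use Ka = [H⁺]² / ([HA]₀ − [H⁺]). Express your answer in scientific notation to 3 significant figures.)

[H⁺] = 10^(−pH) = 10^(−2.20) = 6.310e-03 M. For HA ⇌ H⁺ + A⁻, Ka = [H⁺][A⁻]/[HA] = [H⁺]² / ([HA]₀ − [H⁺]) = (6.310e-03)² / (0.244 − 6.310e-03) = 1.67e-04.

K_a = 1.67e-04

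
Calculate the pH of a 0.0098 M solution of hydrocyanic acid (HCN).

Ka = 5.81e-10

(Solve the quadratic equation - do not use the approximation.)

x² + Ka×x - Ka×C = 0. Using quadratic formula: [H⁺] = 2.3859e-06

pH = 5.62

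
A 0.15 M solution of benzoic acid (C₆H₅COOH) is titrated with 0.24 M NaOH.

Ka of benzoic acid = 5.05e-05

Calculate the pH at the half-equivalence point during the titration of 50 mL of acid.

At half-equivalence [HA] = [A⁻], so Henderson-Hasselbalch gives pH = pKa = -log(5.05e-05) = 4.30.

pH = pKa = 4.30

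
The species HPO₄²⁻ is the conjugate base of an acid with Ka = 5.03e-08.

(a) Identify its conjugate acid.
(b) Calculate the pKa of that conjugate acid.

(a) The conjugate acid is formed by adding one H⁺ to HPO₄²⁻, giving H₂PO₄⁻. (b) pKa = -log(Ka) = -log(5.03e-08) = 7.30.

Conjugate acid: H₂PO₄⁻; pK_a = 7.30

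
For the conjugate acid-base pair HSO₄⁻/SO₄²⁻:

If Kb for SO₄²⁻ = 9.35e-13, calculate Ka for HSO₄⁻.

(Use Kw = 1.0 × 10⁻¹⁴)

For a conjugate pair Ka × Kb = Kw, so Ka = Kw/Kb = 1.0 × 10⁻¹⁴ / 9.35e-13 = 1.07e-02.

K_a = 1.07e-02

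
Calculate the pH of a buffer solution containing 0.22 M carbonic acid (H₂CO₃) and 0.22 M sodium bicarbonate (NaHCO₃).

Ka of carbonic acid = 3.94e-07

pKa = -log(3.94e-07) = 6.40. pH = pKa + log([A⁻]/[HA]) = 6.40 + log(0.22/0.22)

pH = 6.40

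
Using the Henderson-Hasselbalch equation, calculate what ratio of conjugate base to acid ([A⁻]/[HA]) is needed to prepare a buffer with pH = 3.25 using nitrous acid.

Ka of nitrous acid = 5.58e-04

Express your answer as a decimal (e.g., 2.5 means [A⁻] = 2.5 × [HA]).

pKa = -log(5.58e-04) = 3.2534. pH = pKa + log([A⁻]/[HA]), so log([A⁻]/[HA]) = pH − pKa = 3.25 − 3.2534 = -0.0034. [A⁻]/[HA] = 10^(-0.0034) = 0.992

[A⁻]/[HA] = 0.992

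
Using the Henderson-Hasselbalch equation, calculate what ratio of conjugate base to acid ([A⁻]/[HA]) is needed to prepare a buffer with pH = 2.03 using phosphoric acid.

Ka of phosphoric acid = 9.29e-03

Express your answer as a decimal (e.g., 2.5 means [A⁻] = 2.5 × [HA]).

pKa = -log(9.29e-03) = 2.0320. pH = pKa + log([A⁻]/[HA]), so log([A⁻]/[HA]) = pH − pKa = 2.03 − 2.0320 = -0.0020. [A⁻]/[HA] = 10^(-0.0020) = 0.995

[A⁻]/[HA] = 0.995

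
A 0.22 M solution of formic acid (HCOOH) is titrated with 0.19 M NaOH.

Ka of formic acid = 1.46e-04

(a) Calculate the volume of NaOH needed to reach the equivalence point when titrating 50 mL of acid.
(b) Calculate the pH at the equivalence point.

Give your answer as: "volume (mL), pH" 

moles acid = 0.22 × 50/1000 = 0.011 mol; V_base = moles/0.19 × 1000 = 57.9 mL. At equivalence only the conjugate base is present: [A⁻] = 0.011/0.108 = 1.0195e-01 M. Kb = Kw/Ka = 6.85e-11; [OH⁻] = √(Kb × [A⁻]) = 2.6425e-06; pOH = 5.58; pH = 14 - pOH = 8.42.

V = 57.9 mL, pH = 8.42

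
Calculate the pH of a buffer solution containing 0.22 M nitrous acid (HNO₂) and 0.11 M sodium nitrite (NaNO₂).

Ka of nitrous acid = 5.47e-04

pKa = -log(5.47e-04) = 3.26. pH = pKa + log([A⁻]/[HA]) = 3.26 + log(0.11/0.22)

pH = 2.96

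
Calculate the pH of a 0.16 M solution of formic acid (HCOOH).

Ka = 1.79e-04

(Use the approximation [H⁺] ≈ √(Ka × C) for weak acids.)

[H⁺] = √(Ka × C) = √(1.79e-04 × 0.16) = 5.3516e-03. pH = -log(5.3516e-03)

pH = 2.27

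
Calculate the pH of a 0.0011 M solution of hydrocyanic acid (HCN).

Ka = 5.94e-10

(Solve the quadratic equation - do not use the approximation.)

x² + Ka×x - Ka×C = 0. Using quadratic formula: [H⁺] = 8.0803e-07

pH = 6.09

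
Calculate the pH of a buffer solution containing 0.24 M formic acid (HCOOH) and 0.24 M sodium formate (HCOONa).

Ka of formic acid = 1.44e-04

pKa = -log(1.44e-04) = 3.84. pH = pKa + log([A⁻]/[HA]) = 3.84 + log(0.24/0.24)

pH = 3.84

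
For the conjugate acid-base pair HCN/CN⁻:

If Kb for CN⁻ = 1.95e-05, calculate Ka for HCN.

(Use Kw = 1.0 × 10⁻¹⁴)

For a conjugate pair Ka × Kb = Kw, so Ka = Kw/Kb = 1.0 × 10⁻¹⁴ / 1.95e-05 = 5.13e-10.

K_a = 5.13e-10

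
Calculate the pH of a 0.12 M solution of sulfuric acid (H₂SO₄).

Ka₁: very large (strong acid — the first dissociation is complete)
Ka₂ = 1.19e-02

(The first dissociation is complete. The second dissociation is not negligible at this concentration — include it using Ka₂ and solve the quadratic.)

First dissociation is complete: [H⁺]₀ = [HSO₄⁻]₀ = C = 0.12 M. Second dissociation HSO₄⁻ ⇌ H⁺ + SO₄²⁻: let x = [SO₄²⁻]. Ka₂ = (C + x)·x / (C − x) = 1.19e-02 → x² + (C + Ka₂)·x − Ka₂·C = 0 → x² + 0.13190·x − 1.428e-03 = 0. x = (−0.13190 + √(0.13190² + 4 × 1.428e-03)) / 2 = 1.0059e-02 M. [H⁺] = C + x = 0.12 + 1.0059e-02 = 1.3006e-01 M. pH = -log(1.3006e-01) = 0.89.

pH = 0.89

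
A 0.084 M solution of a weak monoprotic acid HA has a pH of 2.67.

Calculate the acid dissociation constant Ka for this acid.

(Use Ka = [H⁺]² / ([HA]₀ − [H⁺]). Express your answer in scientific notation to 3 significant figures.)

[H⁺] = 10^(−pH) = 10^(−2.67) = 2.138e-03 M. For HA ⇌ H⁺ + A⁻, Ka = [H⁺][A⁻]/[HA] = [H⁺]² / ([HA]₀ − [H⁺]) = (2.138e-03)² / (0.084 − 2.138e-03) = 5.58e-05.

K_a = 5.58e-05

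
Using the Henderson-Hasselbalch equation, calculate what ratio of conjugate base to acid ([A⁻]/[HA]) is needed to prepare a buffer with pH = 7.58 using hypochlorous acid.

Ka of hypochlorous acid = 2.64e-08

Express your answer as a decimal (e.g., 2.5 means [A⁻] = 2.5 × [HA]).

pKa = -log(2.64e-08) = 7.5784. pH = pKa + log([A⁻]/[HA]), so log([A⁻]/[HA]) = pH − pKa = 7.58 − 7.5784 = 0.0016. [A⁻]/[HA] = 10^(0.0016) = 1.00

[A⁻]/[HA] = 1.00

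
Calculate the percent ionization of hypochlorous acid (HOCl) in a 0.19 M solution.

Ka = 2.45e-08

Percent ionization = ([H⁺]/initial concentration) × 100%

Using Ka equilibrium: x² + Ka×x - Ka×C = 0. Solving: [H⁺] = 6.8215e-05. Percent = (6.8215e-05/0.19) × 100

Percent ionization = 0.0359%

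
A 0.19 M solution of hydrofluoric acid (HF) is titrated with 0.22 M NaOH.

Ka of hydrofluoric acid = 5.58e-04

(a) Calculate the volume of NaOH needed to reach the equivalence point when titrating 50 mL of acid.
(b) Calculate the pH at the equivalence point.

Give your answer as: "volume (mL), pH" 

moles acid = 0.19 × 50/1000 = 0.0095 mol; V_base = moles/0.22 × 1000 = 43.2 mL. At equivalence only the conjugate base is present: [A⁻] = 0.0095/0.093 = 1.0195e-01 M. Kb = Kw/Ka = 1.79e-11; [OH⁻] = √(Kb × [A⁻]) = 1.3517e-06; pOH = 5.87; pH = 14 - pOH = 8.13.

V = 43.2 mL, pH = 8.13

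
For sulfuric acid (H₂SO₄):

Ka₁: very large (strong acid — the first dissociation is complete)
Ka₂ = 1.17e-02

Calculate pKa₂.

pKa₂ = -log(Ka₂) = -log(1.17e-02) = 1.93.

pK_{a2} = 1.93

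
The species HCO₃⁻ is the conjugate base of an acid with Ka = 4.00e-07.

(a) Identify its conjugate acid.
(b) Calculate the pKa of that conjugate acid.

(a) The conjugate acid is formed by adding one H⁺ to HCO₃⁻, giving H₂CO₃. (b) pKa = -log(Ka) = -log(4.00e-07) = 6.40.

Conjugate acid: H₂CO₃; pK_a = 6.40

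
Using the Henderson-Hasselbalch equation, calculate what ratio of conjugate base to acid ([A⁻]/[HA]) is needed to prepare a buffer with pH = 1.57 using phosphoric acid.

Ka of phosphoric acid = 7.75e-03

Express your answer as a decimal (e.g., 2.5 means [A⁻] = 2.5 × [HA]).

pKa = -log(7.75e-03) = 2.1107. pH = pKa + log([A⁻]/[HA]), so log([A⁻]/[HA]) = pH − pKa = 1.57 − 2.1107 = -0.5407. [A⁻]/[HA] = 10^(-0.5407) = 0.288

[A⁻]/[HA] = 0.288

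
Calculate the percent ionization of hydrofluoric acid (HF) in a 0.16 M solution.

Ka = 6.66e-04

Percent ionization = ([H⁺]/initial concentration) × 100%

Using Ka equilibrium: x² + Ka×x - Ka×C = 0. Solving: [H⁺] = 9.9952e-03. Percent = (9.9952e-03/0.16) × 100

Percent ionization = 6.25%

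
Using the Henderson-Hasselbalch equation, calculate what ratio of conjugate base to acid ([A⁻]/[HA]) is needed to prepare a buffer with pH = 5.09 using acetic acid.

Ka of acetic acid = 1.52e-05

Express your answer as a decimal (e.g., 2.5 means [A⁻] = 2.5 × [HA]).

pKa = -log(1.52e-05) = 4.8182. pH = pKa + log([A⁻]/[HA]), so log([A⁻]/[HA]) = pH − pKa = 5.09 − 4.8182 = 0.2718. [A⁻]/[HA] = 10^(0.2718) = 1.87

[A⁻]/[HA] = 1.87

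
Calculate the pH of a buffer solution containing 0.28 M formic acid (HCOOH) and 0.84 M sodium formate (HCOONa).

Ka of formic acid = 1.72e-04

pKa = -log(1.72e-04) = 3.76. pH = pKa + log([A⁻]/[HA]) = 3.76 + log(0.84/0.28)

pH = 4.24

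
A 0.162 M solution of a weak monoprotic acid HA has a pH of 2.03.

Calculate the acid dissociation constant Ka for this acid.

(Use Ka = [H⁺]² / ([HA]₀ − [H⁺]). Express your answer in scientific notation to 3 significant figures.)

[H⁺] = 10^(−pH) = 10^(−2.03) = 9.333e-03 M. For HA ⇌ H⁺ + A⁻, Ka = [H⁺][A⁻]/[HA] = [H⁺]² / ([HA]₀ − [H⁺]) = (9.333e-03)² / (0.162 − 9.333e-03) = 5.70e-04.

K_a = 5.70e-04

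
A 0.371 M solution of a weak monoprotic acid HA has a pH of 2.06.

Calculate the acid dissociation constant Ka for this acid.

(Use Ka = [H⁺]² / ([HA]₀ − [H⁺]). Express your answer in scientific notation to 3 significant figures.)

[H⁺] = 10^(−pH) = 10^(−2.06) = 8.710e-03 M. For HA ⇌ H⁺ + A⁻, Ka = [H⁺][A⁻]/[HA] = [H⁺]² / ([HA]₀ − [H⁺]) = (8.710e-03)² / (0.371 − 8.710e-03) = 2.09e-04.

K_a = 2.09e-04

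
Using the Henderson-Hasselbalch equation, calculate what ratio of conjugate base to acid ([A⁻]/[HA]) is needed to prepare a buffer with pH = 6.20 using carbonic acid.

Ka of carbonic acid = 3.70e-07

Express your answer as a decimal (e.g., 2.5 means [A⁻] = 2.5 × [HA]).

pKa = -log(3.70e-07) = 6.4318. pH = pKa + log([A⁻]/[HA]), so log([A⁻]/[HA]) = pH − pKa = 6.20 − 6.4318 = -0.2318. [A⁻]/[HA] = 10^(-0.2318) = 0.586

[A⁻]/[HA] = 0.586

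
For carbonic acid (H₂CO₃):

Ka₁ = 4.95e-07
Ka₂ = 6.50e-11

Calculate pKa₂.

pKa₂ = -log(Ka₂) = -log(6.50e-11) = 10.19.

pK_{a2} = 10.19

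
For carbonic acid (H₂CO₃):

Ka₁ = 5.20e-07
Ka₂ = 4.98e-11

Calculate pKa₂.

pKa₂ = -log(Ka₂) = -log(4.98e-11) = 10.30.

pK_{a2} = 10.30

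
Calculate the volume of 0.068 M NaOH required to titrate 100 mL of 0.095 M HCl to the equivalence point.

At equivalence: moles acid = moles base. moles HCl = 0.095 × 100/1000 = 0.0095 mol. V_base = moles / 0.068 × 1000 = 139.7 mL.

V_{base} = 139.7 mL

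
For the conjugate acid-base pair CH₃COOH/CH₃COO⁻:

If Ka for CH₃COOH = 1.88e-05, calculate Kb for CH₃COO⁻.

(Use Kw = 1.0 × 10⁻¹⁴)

For a conjugate pair Ka × Kb = Kw, so Kb = Kw/Ka = 1.0 × 10⁻¹⁴ / 1.88e-05 = 5.32e-10.

K_b = 5.32e-10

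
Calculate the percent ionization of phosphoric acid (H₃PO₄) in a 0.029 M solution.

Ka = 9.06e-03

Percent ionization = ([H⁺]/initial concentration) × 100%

Using Ka equilibrium: x² + Ka×x - Ka×C = 0. Solving: [H⁺] = 1.2300e-02. Percent = (1.2300e-02/0.029) × 100

Percent ionization = 42.4%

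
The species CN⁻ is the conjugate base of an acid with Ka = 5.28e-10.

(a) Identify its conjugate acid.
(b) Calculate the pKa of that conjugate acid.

(a) The conjugate acid is formed by adding one H⁺ to CN⁻, giving HCN. (b) pKa = -log(Ka) = -log(5.28e-10) = 9.28.

Conjugate acid: HCN; pK_a = 9.28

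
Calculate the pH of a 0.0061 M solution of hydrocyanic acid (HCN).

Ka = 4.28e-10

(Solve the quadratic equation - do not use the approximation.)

x² + Ka×x - Ka×C = 0. Using quadratic formula: [H⁺] = 1.6156e-06

pH = 5.79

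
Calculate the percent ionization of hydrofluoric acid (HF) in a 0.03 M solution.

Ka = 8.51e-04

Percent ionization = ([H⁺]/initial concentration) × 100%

Using Ka equilibrium: x² + Ka×x - Ka×C = 0. Solving: [H⁺] = 4.6451e-03. Percent = (4.6451e-03/0.03) × 100

Percent ionization = 15.5%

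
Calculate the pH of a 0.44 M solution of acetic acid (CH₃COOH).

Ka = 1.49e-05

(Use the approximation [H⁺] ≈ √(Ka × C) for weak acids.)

[H⁺] = √(Ka × C) = √(1.49e-05 × 0.44) = 2.5605e-03. pH = -log(2.5605e-03)

pH = 2.59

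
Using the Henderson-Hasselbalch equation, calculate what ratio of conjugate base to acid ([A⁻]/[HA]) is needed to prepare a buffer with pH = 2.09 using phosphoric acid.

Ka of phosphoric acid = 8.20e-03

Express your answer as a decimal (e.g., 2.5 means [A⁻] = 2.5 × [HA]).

pKa = -log(8.20e-03) = 2.0862. pH = pKa + log([A⁻]/[HA]), so log([A⁻]/[HA]) = pH − pKa = 2.09 − 2.0862 = 0.0038. [A⁻]/[HA] = 10^(0.0038) = 1.01

[A⁻]/[HA] = 1.01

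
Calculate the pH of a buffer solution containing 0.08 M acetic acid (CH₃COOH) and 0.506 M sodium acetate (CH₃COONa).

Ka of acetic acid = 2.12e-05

pKa = -log(2.12e-05) = 4.67. pH = pKa + log([A⁻]/[HA]) = 4.67 + log(0.506/0.08)

pH = 5.47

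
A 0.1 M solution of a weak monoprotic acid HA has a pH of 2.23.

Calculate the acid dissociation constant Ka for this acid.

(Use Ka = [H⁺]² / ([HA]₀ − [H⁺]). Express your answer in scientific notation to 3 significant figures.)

[H⁺] = 10^(−pH) = 10^(−2.23) = 5.888e-03 M. For HA ⇌ H⁺ + A⁻, Ka = [H⁺][A⁻]/[HA] = [H⁺]² / ([HA]₀ − [H⁺]) = (5.888e-03)² / (0.1 − 5.888e-03) = 3.68e-04.

K_a = 3.68e-04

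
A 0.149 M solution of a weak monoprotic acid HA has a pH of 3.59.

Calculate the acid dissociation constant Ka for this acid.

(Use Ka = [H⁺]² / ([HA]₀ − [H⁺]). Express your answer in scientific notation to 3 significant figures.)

[H⁺] = 10^(−pH) = 10^(−3.59) = 2.570e-04 M. For HA ⇌ H⁺ + A⁻, Ka = [H⁺][A⁻]/[HA] = [H⁺]² / ([HA]₀ − [H⁺]) = (2.570e-04)² / (0.149 − 2.570e-04) = 4.44e-07.

K_a = 4.44e-07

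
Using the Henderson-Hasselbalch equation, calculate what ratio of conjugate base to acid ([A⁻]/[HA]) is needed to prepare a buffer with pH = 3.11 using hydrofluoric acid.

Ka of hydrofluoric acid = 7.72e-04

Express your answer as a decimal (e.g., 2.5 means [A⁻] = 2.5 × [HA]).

pKa = -log(7.72e-04) = 3.1124. pH = pKa + log([A⁻]/[HA]), so log([A⁻]/[HA]) = pH − pKa = 3.11 − 3.1124 = -0.0024. [A⁻]/[HA] = 10^(-0.0024) = 0.995

[A⁻]/[HA] = 0.995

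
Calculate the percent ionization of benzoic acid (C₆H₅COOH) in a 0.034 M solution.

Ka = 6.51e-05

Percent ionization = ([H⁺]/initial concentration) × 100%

Using Ka equilibrium: x² + Ka×x - Ka×C = 0. Solving: [H⁺] = 1.4556e-03. Percent = (1.4556e-03/0.034) × 100

Percent ionization = 4.28%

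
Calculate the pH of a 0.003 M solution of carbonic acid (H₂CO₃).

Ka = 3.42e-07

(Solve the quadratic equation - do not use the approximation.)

x² + Ka×x - Ka×C = 0. Using quadratic formula: [H⁺] = 3.1861e-05

pH = 4.50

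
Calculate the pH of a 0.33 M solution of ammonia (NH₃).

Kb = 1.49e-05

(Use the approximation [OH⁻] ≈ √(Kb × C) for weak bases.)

[OH⁻] = √(Kb × C) = √(1.49e-05 × 0.33) = 2.2174e-03. pOH = 2.65, pH = 14 - pOH

pH = 11.35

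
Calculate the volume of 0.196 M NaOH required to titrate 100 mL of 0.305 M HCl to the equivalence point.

At equivalence: moles acid = moles base. moles HCl = 0.305 × 100/1000 = 0.0305 mol. V_base = moles / 0.196 × 1000 = 155.6 mL.

V_{base} = 155.6 mL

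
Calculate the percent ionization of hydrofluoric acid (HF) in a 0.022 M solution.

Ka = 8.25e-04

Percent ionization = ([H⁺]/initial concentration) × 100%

Using Ka equilibrium: x² + Ka×x - Ka×C = 0. Solving: [H⁺] = 3.8677e-03. Percent = (3.8677e-03/0.022) × 100

Percent ionization = 17.6%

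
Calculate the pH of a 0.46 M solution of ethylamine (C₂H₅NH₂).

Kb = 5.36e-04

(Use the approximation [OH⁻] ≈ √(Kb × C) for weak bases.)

[OH⁻] = √(Kb × C) = √(5.36e-04 × 0.46) = 1.5702e-02. pOH = 1.80, pH = 14 - pOH

pH = 12.20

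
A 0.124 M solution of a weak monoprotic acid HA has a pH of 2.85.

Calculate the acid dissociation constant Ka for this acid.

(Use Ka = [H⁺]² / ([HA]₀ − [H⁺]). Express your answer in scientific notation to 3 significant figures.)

[H⁺] = 10^(−pH) = 10^(−2.85) = 1.413e-03 M. For HA ⇌ H⁺ + A⁻, Ka = [H⁺][A⁻]/[HA] = [H⁺]² / ([HA]₀ − [H⁺]) = (1.413e-03)² / (0.124 − 1.413e-03) = 1.63e-05.

K_a = 1.63e-05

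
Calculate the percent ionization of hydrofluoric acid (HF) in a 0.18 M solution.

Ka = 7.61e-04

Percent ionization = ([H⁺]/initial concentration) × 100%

Using Ka equilibrium: x² + Ka×x - Ka×C = 0. Solving: [H⁺] = 1.1330e-02. Percent = (1.1330e-02/0.18) × 100

Percent ionization = 6.29%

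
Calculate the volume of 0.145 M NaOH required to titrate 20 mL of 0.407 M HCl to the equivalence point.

At equivalence: moles acid = moles base. moles HCl = 0.407 × 20/1000 = 0.00814 mol. V_base = moles / 0.145 × 1000 = 56.1 mL.

V_{base} = 56.1 mL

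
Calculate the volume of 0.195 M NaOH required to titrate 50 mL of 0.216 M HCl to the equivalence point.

At equivalence: moles acid = moles base. moles HCl = 0.216 × 50/1000 = 0.0108 mol. V_base = moles / 0.195 × 1000 = 55.4 mL.

V_{base} = 55.4 mL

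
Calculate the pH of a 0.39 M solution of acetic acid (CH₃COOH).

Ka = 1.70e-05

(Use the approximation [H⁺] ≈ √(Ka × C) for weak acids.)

[H⁺] = √(Ka × C) = √(1.70e-05 × 0.39) = 2.5749e-03. pH = -log(2.5749e-03)

pH = 2.59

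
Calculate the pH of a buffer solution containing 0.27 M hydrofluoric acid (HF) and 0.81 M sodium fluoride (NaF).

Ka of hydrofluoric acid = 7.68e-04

pKa = -log(7.68e-04) = 3.11. pH = pKa + log([A⁻]/[HA]) = 3.11 + log(0.81/0.27)

pH = 3.59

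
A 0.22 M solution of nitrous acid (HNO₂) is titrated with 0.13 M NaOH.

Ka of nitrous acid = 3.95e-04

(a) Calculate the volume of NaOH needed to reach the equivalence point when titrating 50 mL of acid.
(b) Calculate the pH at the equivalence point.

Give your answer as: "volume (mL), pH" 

moles acid = 0.22 × 50/1000 = 0.011 mol; V_base = moles/0.13 × 1000 = 84.6 mL. At equivalence only the conjugate base is present: [A⁻] = 0.011/0.135 = 8.1714e-02 M. Kb = Kw/Ka = 2.53e-11; [OH⁻] = √(Kb × [A⁻]) = 1.4383e-06; pOH = 5.84; pH = 14 - pOH = 8.16.

V = 84.6 mL, pH = 8.16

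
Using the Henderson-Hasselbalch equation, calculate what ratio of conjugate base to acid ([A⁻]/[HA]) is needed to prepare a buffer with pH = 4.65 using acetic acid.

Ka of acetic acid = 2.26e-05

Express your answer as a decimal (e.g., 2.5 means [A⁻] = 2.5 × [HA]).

pKa = -log(2.26e-05) = 4.6459. pH = pKa + log([A⁻]/[HA]), so log([A⁻]/[HA]) = pH − pKa = 4.65 − 4.6459 = 0.0041. [A⁻]/[HA] = 10^(0.0041) = 1.01

[A⁻]/[HA] = 1.01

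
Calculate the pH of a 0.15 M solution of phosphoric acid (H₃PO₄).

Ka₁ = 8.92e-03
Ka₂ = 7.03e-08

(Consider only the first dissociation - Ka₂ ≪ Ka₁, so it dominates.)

First dissociation dominates. From Ka₁ = [H⁺][HA⁻]/[H₂A], x² + Ka₁·x − Ka₁·C = 0 with C = 0.15 M and Ka₁ = 8.92e-03. Solving: [H⁺] = (−Ka₁ + √(Ka₁² + 4·Ka₁·C)) / 2 = 3.2390e-02 M. pH = -log(3.2390e-02) = 1.49.

pH = 1.49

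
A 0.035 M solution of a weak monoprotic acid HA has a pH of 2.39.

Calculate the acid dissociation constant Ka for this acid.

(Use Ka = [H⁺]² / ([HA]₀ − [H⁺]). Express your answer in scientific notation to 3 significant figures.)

[H⁺] = 10^(−pH) = 10^(−2.39) = 4.074e-03 M. For HA ⇌ H⁺ + A⁻, Ka = [H⁺][A⁻]/[HA] = [H⁺]² / ([HA]₀ − [H⁺]) = (4.074e-03)² / (0.035 − 4.074e-03) = 5.37e-04.

K_a = 5.37e-04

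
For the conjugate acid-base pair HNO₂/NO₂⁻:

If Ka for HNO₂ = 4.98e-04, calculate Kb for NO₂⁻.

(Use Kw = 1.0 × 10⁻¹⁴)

For a conjugate pair Ka × Kb = Kw, so Kb = Kw/Ka = 1.0 × 10⁻¹⁴ / 4.98e-04 = 2.01e-11.

K_b = 2.01e-11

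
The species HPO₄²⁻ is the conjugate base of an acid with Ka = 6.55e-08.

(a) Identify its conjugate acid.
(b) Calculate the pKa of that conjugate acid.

(a) The conjugate acid is formed by adding one H⁺ to HPO₄²⁻, giving H₂PO₄⁻. (b) pKa = -log(Ka) = -log(6.55e-08) = 7.18.

Conjugate acid: H₂PO₄⁻; pK_a = 7.18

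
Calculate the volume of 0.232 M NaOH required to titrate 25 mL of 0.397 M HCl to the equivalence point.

At equivalence: moles acid = moles base. moles HCl = 0.397 × 25/1000 = 0.009925 mol. V_base = moles / 0.232 × 1000 = 42.8 mL.

V_{base} = 42.8 mL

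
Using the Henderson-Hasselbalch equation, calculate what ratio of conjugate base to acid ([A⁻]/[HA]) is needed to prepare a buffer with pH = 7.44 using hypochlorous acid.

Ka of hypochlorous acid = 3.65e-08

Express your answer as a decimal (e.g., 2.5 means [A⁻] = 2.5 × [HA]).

pKa = -log(3.65e-08) = 7.4377. pH = pKa + log([A⁻]/[HA]), so log([A⁻]/[HA]) = pH − pKa = 7.44 − 7.4377 = 0.0023. [A⁻]/[HA] = 10^(0.0023) = 1.01

[A⁻]/[HA] = 1.01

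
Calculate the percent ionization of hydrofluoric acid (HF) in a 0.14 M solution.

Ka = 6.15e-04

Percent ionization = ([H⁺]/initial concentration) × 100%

Using Ka equilibrium: x² + Ka×x - Ka×C = 0. Solving: [H⁺] = 8.9766e-03. Percent = (8.9766e-03/0.14) × 100

Percent ionization = 6.41%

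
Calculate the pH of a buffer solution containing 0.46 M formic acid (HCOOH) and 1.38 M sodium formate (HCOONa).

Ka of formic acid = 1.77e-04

pKa = -log(1.77e-04) = 3.75. pH = pKa + log([A⁻]/[HA]) = 3.75 + log(1.38/0.46)

pH = 4.23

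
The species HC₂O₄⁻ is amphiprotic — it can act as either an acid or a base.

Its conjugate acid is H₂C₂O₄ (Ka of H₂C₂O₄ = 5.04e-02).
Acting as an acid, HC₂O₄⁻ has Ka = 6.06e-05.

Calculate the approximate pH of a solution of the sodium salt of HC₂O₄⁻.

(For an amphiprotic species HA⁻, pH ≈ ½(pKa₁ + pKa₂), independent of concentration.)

pKa₁ = -log(5.04e-02) = 1.30; pKa₂ = -log(6.06e-05) = 4.22. For an amphiprotic species, pH ≈ ½(pKa₁ + pKa₂) = ½(1.30 + 4.22) = 2.76.

pH = 2.76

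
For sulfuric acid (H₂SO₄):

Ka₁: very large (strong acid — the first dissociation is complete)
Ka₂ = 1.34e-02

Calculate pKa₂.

pKa₂ = -log(Ka₂) = -log(1.34e-02) = 1.87.

pK_{a2} = 1.87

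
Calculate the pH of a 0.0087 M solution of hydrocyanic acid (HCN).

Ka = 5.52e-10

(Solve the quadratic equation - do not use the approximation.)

x² + Ka×x - Ka×C = 0. Using quadratic formula: [H⁺] = 2.1912e-06

pH = 5.66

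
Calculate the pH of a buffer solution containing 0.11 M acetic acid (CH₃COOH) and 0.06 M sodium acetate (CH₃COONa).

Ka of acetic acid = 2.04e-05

pKa = -log(2.04e-05) = 4.69. pH = pKa + log([A⁻]/[HA]) = 4.69 + log(0.06/0.11)

pH = 4.43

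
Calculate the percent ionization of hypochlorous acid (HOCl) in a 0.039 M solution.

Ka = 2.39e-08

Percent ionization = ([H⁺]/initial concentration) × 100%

Using Ka equilibrium: x² + Ka×x - Ka×C = 0. Solving: [H⁺] = 3.0518e-05. Percent = (3.0518e-05/0.039) × 100

Percent ionization = 0.0783%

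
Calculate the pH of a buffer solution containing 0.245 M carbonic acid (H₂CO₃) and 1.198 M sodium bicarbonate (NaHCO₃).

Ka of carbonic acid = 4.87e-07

pKa = -log(4.87e-07) = 6.31. pH = pKa + log([A⁻]/[HA]) = 6.31 + log(1.198/0.245)

pH = 7.00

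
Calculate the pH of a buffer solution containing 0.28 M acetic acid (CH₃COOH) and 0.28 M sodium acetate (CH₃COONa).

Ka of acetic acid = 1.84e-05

pKa = -log(1.84e-05) = 4.74. pH = pKa + log([A⁻]/[HA]) = 4.74 + log(0.28/0.28)

pH = 4.74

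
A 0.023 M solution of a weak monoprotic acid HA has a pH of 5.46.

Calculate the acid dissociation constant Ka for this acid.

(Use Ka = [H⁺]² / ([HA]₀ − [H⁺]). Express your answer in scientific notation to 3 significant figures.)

[H⁺] = 10^(−pH) = 10^(−5.46) = 3.467e-06 M. For HA ⇌ H⁺ + A⁻, Ka = [H⁺][A⁻]/[HA] = [H⁺]² / ([HA]₀ − [H⁺]) = (3.467e-06)² / (0.023 − 3.467e-06) = 5.23e-10.

K_a = 5.23e-10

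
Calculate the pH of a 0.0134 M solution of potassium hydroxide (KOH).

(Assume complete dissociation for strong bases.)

[OH⁻] = 0.0134 M for strong base. pOH = -log[OH⁻] = 1.87, pH = 14 - pOH

pH = 12.13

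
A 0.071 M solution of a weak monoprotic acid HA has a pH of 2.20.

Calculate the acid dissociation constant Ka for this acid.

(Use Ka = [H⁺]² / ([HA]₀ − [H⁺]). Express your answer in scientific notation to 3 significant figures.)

[H⁺] = 10^(−pH) = 10^(−2.20) = 6.310e-03 M. For HA ⇌ H⁺ + A⁻, Ka = [H⁺][A⁻]/[HA] = [H⁺]² / ([HA]₀ − [H⁺]) = (6.310e-03)² / (0.071 − 6.310e-03) = 6.15e-04.

K_a = 6.15e-04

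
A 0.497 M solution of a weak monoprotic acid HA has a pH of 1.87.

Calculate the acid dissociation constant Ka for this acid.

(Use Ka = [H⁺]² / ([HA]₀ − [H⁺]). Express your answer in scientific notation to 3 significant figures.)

[H⁺] = 10^(−pH) = 10^(−1.87) = 1.349e-02 M. For HA ⇌ H⁺ + A⁻, Ka = [H⁺][A⁻]/[HA] = [H⁺]² / ([HA]₀ − [H⁺]) = (1.349e-02)² / (0.497 − 1.349e-02) = 3.76e-04.

K_a = 3.76e-04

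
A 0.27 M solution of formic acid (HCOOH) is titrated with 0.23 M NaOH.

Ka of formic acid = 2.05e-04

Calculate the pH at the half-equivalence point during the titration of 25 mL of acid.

At half-equivalence [HA] = [A⁻], so Henderson-Hasselbalch gives pH = pKa = -log(2.05e-04) = 3.69.

pH = pKa = 3.69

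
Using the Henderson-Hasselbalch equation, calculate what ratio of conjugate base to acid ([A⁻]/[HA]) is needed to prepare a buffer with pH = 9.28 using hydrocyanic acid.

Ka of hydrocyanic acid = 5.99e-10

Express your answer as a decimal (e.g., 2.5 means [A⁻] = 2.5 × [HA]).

pKa = -log(5.99e-10) = 9.2226. pH = pKa + log([A⁻]/[HA]), so log([A⁻]/[HA]) = pH − pKa = 9.28 − 9.2226 = 0.0574. [A⁻]/[HA] = 10^(0.0574) = 1.14

[A⁻]/[HA] = 1.14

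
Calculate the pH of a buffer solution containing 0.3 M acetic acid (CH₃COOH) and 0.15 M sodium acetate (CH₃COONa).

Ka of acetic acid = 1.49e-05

pKa = -log(1.49e-05) = 4.83. pH = pKa + log([A⁻]/[HA]) = 4.83 + log(0.15/0.3)

pH = 4.53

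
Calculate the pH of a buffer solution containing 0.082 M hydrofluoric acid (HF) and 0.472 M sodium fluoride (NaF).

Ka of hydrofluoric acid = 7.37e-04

pKa = -log(7.37e-04) = 3.13. pH = pKa + log([A⁻]/[HA]) = 3.13 + log(0.472/0.082)

pH = 3.89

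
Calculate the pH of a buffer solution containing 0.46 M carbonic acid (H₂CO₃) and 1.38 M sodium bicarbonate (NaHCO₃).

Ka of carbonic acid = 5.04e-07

pKa = -log(5.04e-07) = 6.30. pH = pKa + log([A⁻]/[HA]) = 6.30 + log(1.38/0.46)

pH = 6.77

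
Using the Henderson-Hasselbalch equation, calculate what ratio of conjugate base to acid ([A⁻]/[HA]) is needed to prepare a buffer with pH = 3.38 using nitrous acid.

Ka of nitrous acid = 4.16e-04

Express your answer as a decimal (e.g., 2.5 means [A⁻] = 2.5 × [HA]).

pKa = -log(4.16e-04) = 3.3809. pH = pKa + log([A⁻]/[HA]), so log([A⁻]/[HA]) = pH − pKa = 3.38 − 3.3809 = -0.0009. [A⁻]/[HA] = 10^(-0.0009) = 0.998

[A⁻]/[HA] = 0.998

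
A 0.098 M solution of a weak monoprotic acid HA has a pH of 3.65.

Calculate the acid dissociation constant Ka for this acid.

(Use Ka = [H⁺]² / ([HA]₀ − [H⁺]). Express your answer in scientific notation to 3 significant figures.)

[H⁺] = 10^(−pH) = 10^(−3.65) = 2.239e-04 M. For HA ⇌ H⁺ + A⁻, Ka = [H⁺][A⁻]/[HA] = [H⁺]² / ([HA]₀ − [H⁺]) = (2.239e-04)² / (0.098 − 2.239e-04) = 5.13e-07.

K_a = 5.13e-07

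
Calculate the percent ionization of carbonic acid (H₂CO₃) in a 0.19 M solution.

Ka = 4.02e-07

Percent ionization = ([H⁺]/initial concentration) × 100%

Using Ka equilibrium: x² + Ka×x - Ka×C = 0. Solving: [H⁺] = 2.7617e-04. Percent = (2.7617e-04/0.19) × 100

Percent ionization = 0.145%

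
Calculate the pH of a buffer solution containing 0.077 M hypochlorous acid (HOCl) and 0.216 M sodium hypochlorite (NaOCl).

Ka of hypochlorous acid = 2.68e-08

pKa = -log(2.68e-08) = 7.57. pH = pKa + log([A⁻]/[HA]) = 7.57 + log(0.216/0.077)

pH = 8.02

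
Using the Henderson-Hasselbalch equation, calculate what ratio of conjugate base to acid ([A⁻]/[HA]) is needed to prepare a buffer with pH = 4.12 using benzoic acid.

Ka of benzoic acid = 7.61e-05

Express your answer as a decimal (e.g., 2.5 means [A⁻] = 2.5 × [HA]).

pKa = -log(7.61e-05) = 4.1186. pH = pKa + log([A⁻]/[HA]), so log([A⁻]/[HA]) = pH − pKa = 4.12 − 4.1186 = 0.0014. [A⁻]/[HA] = 10^(0.0014) = 1.00

[A⁻]/[HA] = 1.00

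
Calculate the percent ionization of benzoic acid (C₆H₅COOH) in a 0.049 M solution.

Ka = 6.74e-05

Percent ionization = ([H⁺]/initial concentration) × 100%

Using Ka equilibrium: x² + Ka×x - Ka×C = 0. Solving: [H⁺] = 1.7839e-03. Percent = (1.7839e-03/0.049) × 100

Percent ionization = 3.64%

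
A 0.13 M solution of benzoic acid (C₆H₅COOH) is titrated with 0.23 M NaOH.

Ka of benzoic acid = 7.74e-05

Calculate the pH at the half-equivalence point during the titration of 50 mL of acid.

At half-equivalence [HA] = [A⁻], so Henderson-Hasselbalch gives pH = pKa = -log(7.74e-05) = 4.11.

pH = pKa = 4.11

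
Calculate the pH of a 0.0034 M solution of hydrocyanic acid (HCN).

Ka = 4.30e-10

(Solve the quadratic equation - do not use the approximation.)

x² + Ka×x - Ka×C = 0. Using quadratic formula: [H⁺] = 1.2089e-06

pH = 5.92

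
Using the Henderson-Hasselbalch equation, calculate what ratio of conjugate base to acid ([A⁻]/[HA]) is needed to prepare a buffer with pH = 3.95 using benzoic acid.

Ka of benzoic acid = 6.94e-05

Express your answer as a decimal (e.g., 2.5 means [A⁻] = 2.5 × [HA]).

pKa = -log(6.94e-05) = 4.1586. pH = pKa + log([A⁻]/[HA]), so log([A⁻]/[HA]) = pH − pKa = 3.95 − 4.1586 = -0.2086. [A⁻]/[HA] = 10^(-0.2086) = 0.619

[A⁻]/[HA] = 0.619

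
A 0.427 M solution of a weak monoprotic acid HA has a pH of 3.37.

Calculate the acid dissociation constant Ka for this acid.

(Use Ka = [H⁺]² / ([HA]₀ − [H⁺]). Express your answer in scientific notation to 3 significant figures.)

[H⁺] = 10^(−pH) = 10^(−3.37) = 4.266e-04 M. For HA ⇌ H⁺ + A⁻, Ka = [H⁺][A⁻]/[HA] = [H⁺]² / ([HA]₀ − [H⁺]) = (4.266e-04)² / (0.427 − 4.266e-04) = 4.27e-07.

K_a = 4.27e-07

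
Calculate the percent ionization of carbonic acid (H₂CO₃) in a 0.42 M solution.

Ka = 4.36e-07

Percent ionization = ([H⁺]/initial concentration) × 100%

Using Ka equilibrium: x² + Ka×x - Ka×C = 0. Solving: [H⁺] = 4.2771e-04. Percent = (4.2771e-04/0.42) × 100

Percent ionization = 0.102%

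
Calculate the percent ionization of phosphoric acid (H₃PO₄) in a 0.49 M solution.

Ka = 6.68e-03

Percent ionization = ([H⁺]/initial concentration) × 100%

Using Ka equilibrium: x² + Ka×x - Ka×C = 0. Solving: [H⁺] = 5.3969e-02. Percent = (5.3969e-02/0.49) × 100

Percent ionization = 11%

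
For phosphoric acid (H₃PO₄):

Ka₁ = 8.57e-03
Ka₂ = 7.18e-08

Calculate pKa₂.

pKa₂ = -log(Ka₂) = -log(7.18e-08) = 7.14.

pK_{a2} = 7.14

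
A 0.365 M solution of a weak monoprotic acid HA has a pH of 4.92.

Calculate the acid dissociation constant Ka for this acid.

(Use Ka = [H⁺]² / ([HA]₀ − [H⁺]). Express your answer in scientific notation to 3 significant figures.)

[H⁺] = 10^(−pH) = 10^(−4.92) = 1.202e-05 M. For HA ⇌ H⁺ + A⁻, Ka = [H⁺][A⁻]/[HA] = [H⁺]² / ([HA]₀ − [H⁺]) = (1.202e-05)² / (0.365 − 1.202e-05) = 3.96e-10.

K_a = 3.96e-10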